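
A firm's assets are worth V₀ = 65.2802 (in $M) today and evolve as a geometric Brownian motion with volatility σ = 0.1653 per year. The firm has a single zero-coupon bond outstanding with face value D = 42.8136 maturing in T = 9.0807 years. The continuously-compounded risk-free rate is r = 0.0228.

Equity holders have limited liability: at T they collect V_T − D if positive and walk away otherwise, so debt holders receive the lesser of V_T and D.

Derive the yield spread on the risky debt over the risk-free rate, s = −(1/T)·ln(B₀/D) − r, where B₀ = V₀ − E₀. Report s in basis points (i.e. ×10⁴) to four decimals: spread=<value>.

d₁ = [ln(V₀/D) + (r + σ²/2)T] / (σ√T)
   = [ln(65.2802/42.8136) + (0.0228 + 0.5·0.1653²)·9.0807] / (0.1653·√9.0807)
   = [0.421833 + 0.331101] / 0.498118 = 1.511556
d₂ = d₁ − σ√T = 1.511556 − 0.498118 = 1.013438
N(d₁) = 0.934677,  N(d₂) = 0.844574,  e^(−rT) = 0.812987
E₀ = V₀·N(d₁) − D·e^(−rT)·N(d₂)
   = 65.2802·0.934677 − 42.8136·0.812987·0.844574 = 31.618850
B₀ = V₀ − E₀ = 65.2802 − 31.618850 = 33.661350
spread = −(1/T)·ln(B₀/D) − r = −(1/9.0807)·ln(33.661350/42.8136) − 0.0228 = 0.00368535
in basis points: 0.00368535 × 10⁴ = 36.8535 bp

spread=36.8535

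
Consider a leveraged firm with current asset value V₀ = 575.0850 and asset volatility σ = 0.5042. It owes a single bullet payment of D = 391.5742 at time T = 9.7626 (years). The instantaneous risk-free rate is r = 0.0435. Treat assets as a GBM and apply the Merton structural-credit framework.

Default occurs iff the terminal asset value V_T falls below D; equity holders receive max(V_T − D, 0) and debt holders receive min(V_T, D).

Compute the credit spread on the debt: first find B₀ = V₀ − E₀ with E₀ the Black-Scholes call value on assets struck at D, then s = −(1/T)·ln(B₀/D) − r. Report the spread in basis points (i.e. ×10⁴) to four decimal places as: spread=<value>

spread=508.1720

d₁ = [ln(V₀/D) + (r + σ²/2)T] / (σ√T)
   = [ln(575.0850/391.5742) + (0.0435 + 0.5·0.5042²)·9.7626] / (0.5042·√9.7626)
   = [0.384343 + 1.665586] / 1.575381 = 1.301227
d₂ = d₁ − σ√T = 1.301227 − 1.575381 = -0.274154
N(d₁) = 0.903410,  N(d₂) = 0.391983,  e^(−rT) = 0.653984
E₀ = V₀·N(d₁) − D·e^(−rT)·N(d₂)
   = 575.0850·0.903410 − 391.5742·0.653984·0.391983 = 419.157065
B₀ = V₀ − E₀ = 575.0850 − 419.157065 = 155.927935
spread = −(1/T)·ln(B₀/D) − r = −(1/9.7626)·ln(155.927935/391.5742) − 0.0435 = 0.05081720
in basis points: 0.05081720 × 10⁴ = 508.1720 bp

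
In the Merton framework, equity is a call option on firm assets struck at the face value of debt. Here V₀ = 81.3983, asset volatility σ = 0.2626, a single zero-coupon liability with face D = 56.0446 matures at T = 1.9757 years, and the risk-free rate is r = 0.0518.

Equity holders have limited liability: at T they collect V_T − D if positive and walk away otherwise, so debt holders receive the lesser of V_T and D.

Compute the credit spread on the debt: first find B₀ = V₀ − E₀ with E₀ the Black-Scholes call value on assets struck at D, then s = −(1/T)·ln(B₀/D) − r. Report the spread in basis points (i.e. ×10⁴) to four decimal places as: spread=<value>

spread=110.4926

d₁ = [ln(V₀/D) + (r + σ²/2)T] / (σ√T)
   = [ln(81.3983/56.0446) + (0.0518 + 0.5·0.2626²)·1.9757] / (0.2626·√1.9757)
   = [0.373207 + 0.170462] / 0.369109 = 1.472920
d₂ = d₁ − σ√T = 1.472920 − 0.369109 = 1.103810
N(d₁) = 0.929614,  N(d₂) = 0.865162,  e^(−rT) = 0.902721
E₀ = V₀·N(d₁) − D·e^(−rT)·N(d₂)
   = 81.3983·0.929614 − 56.0446·0.902721·0.865162 = 31.898110
B₀ = V₀ − E₀ = 81.3983 − 31.898110 = 49.500190
spread = −(1/T)·ln(B₀/D) − r = −(1/1.9757)·ln(49.500190/56.0446) − 0.0518 = 0.01104926
in basis points: 0.01104926 × 10⁴ = 110.4926 bp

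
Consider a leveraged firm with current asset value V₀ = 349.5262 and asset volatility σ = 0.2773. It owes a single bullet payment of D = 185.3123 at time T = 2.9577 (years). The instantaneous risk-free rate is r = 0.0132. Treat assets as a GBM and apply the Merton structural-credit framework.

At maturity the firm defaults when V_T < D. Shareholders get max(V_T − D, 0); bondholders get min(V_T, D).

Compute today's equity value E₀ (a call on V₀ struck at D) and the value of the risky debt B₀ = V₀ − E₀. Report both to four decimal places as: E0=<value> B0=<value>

E0=175.4712 B0=174.0550

d₁ = [ln(V₀/D) + (r + σ²/2)T] / (σ√T)
   = [ln(349.5262/185.3123) + (0.0132 + 0.5·0.2773²)·2.9577] / (0.2773·√2.9577)
   = [0.634536 + 0.152758] / 0.476900 = 1.650860
d₂ = d₁ − σ√T = 1.650860 − 0.476900 = 1.173960
N(d₁) = 0.950616,  N(d₂) = 0.879794,  e^(−rT) = 0.961711
E₀ = V₀·N(d₁) − D·e^(−rT)·N(d₂)
   = 349.5262·0.950616 − 185.3123·0.961711·0.879794 = 175.471159
B₀ = V₀ − E₀ = 349.5262 − 175.471159 = 174.055041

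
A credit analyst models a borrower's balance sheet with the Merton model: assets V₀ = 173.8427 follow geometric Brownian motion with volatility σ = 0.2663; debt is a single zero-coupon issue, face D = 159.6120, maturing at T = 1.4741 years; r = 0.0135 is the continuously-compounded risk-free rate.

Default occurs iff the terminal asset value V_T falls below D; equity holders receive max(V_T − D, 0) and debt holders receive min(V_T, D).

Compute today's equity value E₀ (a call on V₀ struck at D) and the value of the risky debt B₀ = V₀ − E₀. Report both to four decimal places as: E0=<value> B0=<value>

d₁ = [ln(V₀/D) + (r + σ²/2)T] / (σ√T)
   = [ln(173.8427/159.6120) + (0.0135 + 0.5·0.2663²)·1.4741] / (0.2663·√1.4741)
   = [0.085405 + 0.072169] / 0.323322 = 0.487359
d₂ = d₁ − σ√T = 0.487359 − 0.323322 = 0.164038
N(d₁) = 0.686998,  N(d₂) = 0.565149,  e^(−rT) = 0.980296
E₀ = V₀·N(d₁) − D·e^(−rT)·N(d₂)
   = 173.8427·0.686998 − 159.6120·0.980296·0.565149 = 31.002362
B₀ = V₀ − E₀ = 173.8427 − 31.002362 = 142.840338

E0=31.0024 B0=142.8403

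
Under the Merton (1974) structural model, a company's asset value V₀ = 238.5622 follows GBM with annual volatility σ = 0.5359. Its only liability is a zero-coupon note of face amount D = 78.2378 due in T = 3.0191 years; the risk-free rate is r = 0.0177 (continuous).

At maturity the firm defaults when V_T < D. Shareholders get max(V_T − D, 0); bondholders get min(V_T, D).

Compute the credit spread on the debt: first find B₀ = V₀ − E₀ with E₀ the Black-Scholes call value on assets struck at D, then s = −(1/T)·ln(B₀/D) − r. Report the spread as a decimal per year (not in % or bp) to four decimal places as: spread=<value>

spread=0.0268

d₁ = [ln(V₀/D) + (r + σ²/2)T] / (σ√T)
   = [ln(238.5622/78.2378) + (0.0177 + 0.5·0.5359²)·3.0191] / (0.5359·√3.0191)
   = [1.114877 + 0.486964] / 0.931156 = 1.720271
d₂ = d₁ − σ√T = 1.720271 − 0.931156 = 0.789115
N(d₁) = 0.957308,  N(d₂) = 0.784978,  e^(−rT) = 0.947965
E₀ = V₀·N(d₁) − D·e^(−rT)·N(d₂)
   = 238.5622·0.957308 − 78.2378·0.947965·0.784978 = 170.158428
B₀ = V₀ − E₀ = 238.5622 − 170.158428 = 68.403772
spread = −(1/T)·ln(B₀/D) − r = −(1/3.0191)·ln(68.403772/78.2378) − 0.0177 = 0.02679172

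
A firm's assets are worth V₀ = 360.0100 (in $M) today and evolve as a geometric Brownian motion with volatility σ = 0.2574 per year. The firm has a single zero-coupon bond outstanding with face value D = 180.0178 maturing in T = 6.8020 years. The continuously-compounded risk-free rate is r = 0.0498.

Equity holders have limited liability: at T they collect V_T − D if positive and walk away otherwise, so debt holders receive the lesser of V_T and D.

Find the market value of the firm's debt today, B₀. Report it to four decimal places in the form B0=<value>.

B0=124.5648

d₁ = [ln(V₀/D) + (r + σ²/2)T] / (σ√T)
   = [ln(360.0100/180.0178) + (0.0498 + 0.5·0.2574²)·6.8020] / (0.2574·√6.8020)
   = [0.693076 + 0.564072] / 0.671316 = 1.872663
d₂ = d₁ − σ√T = 1.872663 − 0.671316 = 1.201347
N(d₁) = 0.969443,  N(d₂) = 0.885192,  e^(−rT) = 0.712668
E₀ = V₀·N(d₁) − D·e^(−rT)·N(d₂)
   = 360.0100·0.969443 − 180.0178·0.712668·0.885192 = 235.445169
B₀ = V₀ − E₀ = 360.0100 − 235.445169 = 124.564831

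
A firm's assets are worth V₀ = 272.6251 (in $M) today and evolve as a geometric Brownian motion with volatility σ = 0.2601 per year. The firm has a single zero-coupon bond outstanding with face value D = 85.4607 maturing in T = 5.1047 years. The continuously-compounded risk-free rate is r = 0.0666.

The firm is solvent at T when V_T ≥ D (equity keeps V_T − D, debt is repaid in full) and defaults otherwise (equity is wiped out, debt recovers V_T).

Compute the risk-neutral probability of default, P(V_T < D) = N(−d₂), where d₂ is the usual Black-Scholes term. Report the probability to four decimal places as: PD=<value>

d₁ = [ln(V₀/D) + (r + σ²/2)T] / (σ√T)
   = [ln(272.6251/85.4607) + (0.0666 + 0.5·0.2601²)·5.1047] / (0.2601·√5.1047)
   = [1.160041 + 0.512645] / 0.587659 = 2.846354
d₂ = d₁ − σ√T = 2.846354 − 0.587659 = 2.258695
risk-neutral PD = N(−d₂) = N(-2.258695) = 0.011951

PD=0.0120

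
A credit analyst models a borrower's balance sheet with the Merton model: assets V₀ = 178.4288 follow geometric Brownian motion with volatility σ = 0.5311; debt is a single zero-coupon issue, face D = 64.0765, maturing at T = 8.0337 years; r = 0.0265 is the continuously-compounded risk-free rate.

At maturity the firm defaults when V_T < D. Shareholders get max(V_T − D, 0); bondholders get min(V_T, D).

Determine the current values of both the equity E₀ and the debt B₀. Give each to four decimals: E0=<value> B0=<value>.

E0=140.8135 B0=37.6153

d₁ = [ln(V₀/D) + (r + σ²/2)T] / (σ√T)
   = [ln(178.4288/64.0765) + (0.0265 + 0.5·0.5311²)·8.0337] / (0.5311·√8.0337)
   = [1.024112 + 1.345915] / 1.505338 = 1.574415
d₂ = d₁ − σ√T = 1.574415 − 1.505338 = 0.069076
N(d₁) = 0.942304,  N(d₂) = 0.527536,  e^(−rT) = 0.808243
E₀ = V₀·N(d₁) − D·e^(−rT)·N(d₂)
   = 178.4288·0.942304 − 64.0765·0.808243·0.527536 = 140.813478
B₀ = V₀ − E₀ = 178.4288 − 140.813478 = 37.615322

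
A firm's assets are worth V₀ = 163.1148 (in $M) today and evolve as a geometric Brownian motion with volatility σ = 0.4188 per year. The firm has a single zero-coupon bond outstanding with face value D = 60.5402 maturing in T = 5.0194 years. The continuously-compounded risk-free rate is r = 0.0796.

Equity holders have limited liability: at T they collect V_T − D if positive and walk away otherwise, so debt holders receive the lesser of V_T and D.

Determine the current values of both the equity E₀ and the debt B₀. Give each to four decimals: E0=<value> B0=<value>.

E0=124.6681 B0=38.4467

d₁ = [ln(V₀/D) + (r + σ²/2)T] / (σ√T)
   = [ln(163.1148/60.5402) + (0.0796 + 0.5·0.4188²)·5.0194] / (0.4188·√5.0194)
   = [0.991147 + 0.839729] / 0.938280 = 1.951310
d₂ = d₁ − σ√T = 1.951310 − 0.938280 = 1.013030
N(d₁) = 0.974490,  N(d₂) = 0.844477,  e^(−rT) = 0.670626
E₀ = V₀·N(d₁) − D·e^(−rT)·N(d₂)
   = 163.1148·0.974490 − 60.5402·0.670626·0.844477 = 124.668121
B₀ = V₀ − E₀ = 163.1148 − 124.668121 = 38.446679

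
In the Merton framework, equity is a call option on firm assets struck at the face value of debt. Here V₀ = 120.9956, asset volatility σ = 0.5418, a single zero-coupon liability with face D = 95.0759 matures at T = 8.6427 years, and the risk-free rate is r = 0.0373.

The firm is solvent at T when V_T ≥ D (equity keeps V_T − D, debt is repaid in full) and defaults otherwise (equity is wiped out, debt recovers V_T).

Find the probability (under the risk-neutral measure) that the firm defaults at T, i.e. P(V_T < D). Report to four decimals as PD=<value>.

PD=0.6710

d₁ = [ln(V₀/D) + (r + σ²/2)T] / (σ√T)
   = [ln(120.9956/95.0759) + (0.0373 + 0.5·0.5418²)·8.6427] / (0.5418·√8.6427)
   = [0.241079 + 1.590893] / 1.592809 = 1.150151
d₂ = d₁ − σ√T = 1.150151 − 1.592809 = -0.442658
risk-neutral PD = N(−d₂) = N(0.442658) = 0.670993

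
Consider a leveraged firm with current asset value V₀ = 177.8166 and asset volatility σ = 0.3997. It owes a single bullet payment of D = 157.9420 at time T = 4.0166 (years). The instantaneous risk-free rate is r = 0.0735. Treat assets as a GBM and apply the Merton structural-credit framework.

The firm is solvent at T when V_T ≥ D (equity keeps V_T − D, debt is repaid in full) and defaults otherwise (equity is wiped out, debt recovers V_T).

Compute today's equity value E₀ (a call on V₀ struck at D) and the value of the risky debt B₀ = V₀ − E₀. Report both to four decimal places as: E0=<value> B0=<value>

E0=81.6765 B0=96.1401

d₁ = [ln(V₀/D) + (r + σ²/2)T] / (σ√T)
   = [ln(177.8166/157.9420) + (0.0735 + 0.5·0.3997²)·4.0166] / (0.3997·√4.0166)
   = [0.118525 + 0.616066] / 0.801057 = 0.917027
d₂ = d₁ − σ√T = 0.917027 − 0.801057 = 0.115970
N(d₁) = 0.820436,  N(d₂) = 0.546162,  e^(−rT) = 0.744368
E₀ = V₀·N(d₁) − D·e^(−rT)·N(d₂)
   = 177.8166·0.820436 − 157.9420·0.744368·0.546162 = 81.676528
B₀ = V₀ − E₀ = 177.8166 − 81.676528 = 96.140072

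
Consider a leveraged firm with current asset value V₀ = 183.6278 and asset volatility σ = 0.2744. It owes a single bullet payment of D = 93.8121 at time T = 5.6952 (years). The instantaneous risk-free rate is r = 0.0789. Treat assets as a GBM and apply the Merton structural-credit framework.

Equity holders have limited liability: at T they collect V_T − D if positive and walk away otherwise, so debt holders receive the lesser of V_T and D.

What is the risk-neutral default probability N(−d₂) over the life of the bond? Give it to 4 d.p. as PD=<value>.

d₁ = [ln(V₀/D) + (r + σ²/2)T] / (σ√T)
   = [ln(183.6278/93.8121) + (0.0789 + 0.5·0.2744²)·5.6952] / (0.2744·√5.6952)
   = [0.671617 + 0.663762] / 0.654845 = 2.039229
d₂ = d₁ − σ√T = 2.039229 − 0.654845 = 1.384384
risk-neutral PD = N(−d₂) = N(-1.384384) = 0.083120

PD=0.0831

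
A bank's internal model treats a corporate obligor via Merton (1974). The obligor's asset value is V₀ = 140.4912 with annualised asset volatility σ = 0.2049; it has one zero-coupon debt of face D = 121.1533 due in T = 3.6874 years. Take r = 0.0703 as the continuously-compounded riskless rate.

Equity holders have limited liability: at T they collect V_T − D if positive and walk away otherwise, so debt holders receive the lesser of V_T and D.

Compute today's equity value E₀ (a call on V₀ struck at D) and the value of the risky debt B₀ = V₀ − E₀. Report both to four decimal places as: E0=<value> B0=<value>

d₁ = [ln(V₀/D) + (r + σ²/2)T] / (σ√T)
   = [ln(140.4912/121.1533) + (0.0703 + 0.5·0.2049²)·3.6874] / (0.2049·√3.6874)
   = [0.148088 + 0.336630] / 0.393461 = 1.231934
d₂ = d₁ − σ√T = 1.231934 − 0.393461 = 0.838472
N(d₁) = 0.891013,  N(d₂) = 0.799117,  e^(−rT) = 0.771650
E₀ = V₀·N(d₁) − D·e^(−rT)·N(d₂)
   = 140.4912·0.891013 − 121.1533·0.771650·0.799117 = 50.471668
B₀ = V₀ − E₀ = 140.4912 − 50.471668 = 90.019532

E0=50.4717 B0=90.0195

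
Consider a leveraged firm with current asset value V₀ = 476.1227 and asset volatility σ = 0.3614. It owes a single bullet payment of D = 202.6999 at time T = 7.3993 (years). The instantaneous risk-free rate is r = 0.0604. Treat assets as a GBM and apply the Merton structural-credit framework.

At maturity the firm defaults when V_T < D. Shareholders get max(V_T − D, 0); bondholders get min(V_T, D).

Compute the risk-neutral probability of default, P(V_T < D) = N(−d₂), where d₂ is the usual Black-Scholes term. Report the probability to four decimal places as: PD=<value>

PD=0.2028

d₁ = [ln(V₀/D) + (r + σ²/2)T] / (σ√T)
   = [ln(476.1227/202.6999) + (0.0604 + 0.5·0.3614²)·7.3993] / (0.3614·√7.3993)
   = [0.853949 + 0.930129] / 0.983068 = 1.814807
d₂ = d₁ − σ√T = 1.814807 − 0.983068 = 0.831739
risk-neutral PD = N(−d₂) = N(-0.831739) = 0.202778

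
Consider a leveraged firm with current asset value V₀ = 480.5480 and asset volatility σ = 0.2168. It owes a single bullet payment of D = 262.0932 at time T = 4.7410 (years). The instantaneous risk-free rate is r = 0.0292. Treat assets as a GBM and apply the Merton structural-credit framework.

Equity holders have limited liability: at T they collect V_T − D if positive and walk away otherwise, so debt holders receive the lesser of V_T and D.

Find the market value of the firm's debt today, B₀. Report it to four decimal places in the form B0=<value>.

B0=224.4562

d₁ = [ln(V₀/D) + (r + σ²/2)T] / (σ√T)
   = [ln(480.5480/262.0932) + (0.0292 + 0.5·0.2168²)·4.7410] / (0.2168·√4.7410)
   = [0.606227 + 0.249856] / 0.472057 = 1.813517
d₂ = d₁ − σ√T = 1.813517 − 0.472057 = 1.341460
N(d₁) = 0.965124,  N(d₂) = 0.910114,  e^(−rT) = 0.870718
E₀ = V₀·N(d₁) − D·e^(−rT)·N(d₂)
   = 480.5480·0.965124 − 262.0932·0.870718·0.910114 = 256.091842
B₀ = V₀ − E₀ = 480.5480 − 256.091842 = 224.456158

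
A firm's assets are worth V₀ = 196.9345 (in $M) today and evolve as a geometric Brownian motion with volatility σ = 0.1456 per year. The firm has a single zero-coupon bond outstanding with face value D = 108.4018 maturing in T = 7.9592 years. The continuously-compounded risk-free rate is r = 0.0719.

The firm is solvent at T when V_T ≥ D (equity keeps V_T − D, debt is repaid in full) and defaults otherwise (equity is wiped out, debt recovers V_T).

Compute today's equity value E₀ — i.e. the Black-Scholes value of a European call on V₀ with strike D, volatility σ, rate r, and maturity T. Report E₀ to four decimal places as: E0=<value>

d₁ = [ln(V₀/D) + (r + σ²/2)T] / (σ√T)
   = [ln(196.9345/108.4018) + (0.0719 + 0.5·0.1456²)·7.9592] / (0.1456·√7.9592)
   = [0.597026 + 0.656631] / 0.410768 = 3.051989
d₂ = d₁ − σ√T = 3.051989 − 0.410768 = 2.641222
N(d₁) = 0.998863,  N(d₂) = 0.995870,  e^(−rT) = 0.564245
E₀ = V₀·N(d₁) − D·e^(−rT)·N(d₂)
   = 196.9345·0.998863 − 108.4018·0.564245·0.995870 = 135.798101

E0=135.7981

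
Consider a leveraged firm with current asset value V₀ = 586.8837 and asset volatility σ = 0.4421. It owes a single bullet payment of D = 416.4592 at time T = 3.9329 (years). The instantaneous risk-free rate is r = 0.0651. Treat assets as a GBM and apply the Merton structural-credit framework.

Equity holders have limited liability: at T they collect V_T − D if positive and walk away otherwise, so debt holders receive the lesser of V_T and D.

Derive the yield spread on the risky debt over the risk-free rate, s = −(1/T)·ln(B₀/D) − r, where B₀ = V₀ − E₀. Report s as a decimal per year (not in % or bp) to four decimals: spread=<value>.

spread=0.0458

d₁ = [ln(V₀/D) + (r + σ²/2)T] / (σ√T)
   = [ln(586.8837/416.4592) + (0.0651 + 0.5·0.4421²)·3.9329] / (0.4421·√3.9329)
   = [0.343038 + 0.640379] / 0.876752 = 1.121659
d₂ = d₁ − σ√T = 1.121659 − 0.876752 = 0.244907
N(d₁) = 0.868996,  N(d₂) = 0.596736,  e^(−rT) = 0.774117
E₀ = V₀·N(d₁) − D·e^(−rT)·N(d₂)
   = 586.8837·0.868996 − 416.4592·0.774117·0.596736 = 317.619167
B₀ = V₀ − E₀ = 586.8837 − 317.619167 = 269.264533
spread = −(1/T)·ln(B₀/D) − r = −(1/3.9329)·ln(269.264533/416.4592) − 0.0651 = 0.04578362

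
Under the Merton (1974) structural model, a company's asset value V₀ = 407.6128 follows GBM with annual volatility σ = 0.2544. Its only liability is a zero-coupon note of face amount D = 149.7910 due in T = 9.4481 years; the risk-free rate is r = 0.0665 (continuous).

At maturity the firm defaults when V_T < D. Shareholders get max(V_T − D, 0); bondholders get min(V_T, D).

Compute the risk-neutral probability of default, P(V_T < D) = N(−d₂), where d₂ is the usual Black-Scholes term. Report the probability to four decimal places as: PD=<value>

PD=0.0453

d₁ = [ln(V₀/D) + (r + σ²/2)T] / (σ√T)
   = [ln(407.6128/149.7910) + (0.0665 + 0.5·0.2544²)·9.4481] / (0.2544·√9.4481)
   = [1.001077 + 0.934036] / 0.781969 = 2.474668
d₂ = d₁ − σ√T = 2.474668 − 0.781969 = 1.692699
risk-neutral PD = N(−d₂) = N(-1.692699) = 0.045256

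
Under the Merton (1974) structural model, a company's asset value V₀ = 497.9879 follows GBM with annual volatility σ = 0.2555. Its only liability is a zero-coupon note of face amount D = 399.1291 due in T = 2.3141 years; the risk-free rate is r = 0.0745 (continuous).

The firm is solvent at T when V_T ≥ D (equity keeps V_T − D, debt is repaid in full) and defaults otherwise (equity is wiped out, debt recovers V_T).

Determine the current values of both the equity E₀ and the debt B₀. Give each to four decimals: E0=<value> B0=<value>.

d₁ = [ln(V₀/D) + (r + σ²/2)T] / (σ√T)
   = [ln(497.9879/399.1291) + (0.0745 + 0.5·0.2555²)·2.3141] / (0.2555·√2.3141)
   = [0.221291 + 0.247933] / 0.388671 = 1.207252
d₂ = d₁ − σ√T = 1.207252 − 0.388671 = 0.818582
N(d₁) = 0.886333,  N(d₂) = 0.793487,  e^(−rT) = 0.841642
E₀ = V₀·N(d₁) − D·e^(−rT)·N(d₂)
   = 497.9879·0.886333 − 399.1291·0.841642·0.793487 = 174.831534
B₀ = V₀ − E₀ = 497.9879 − 174.831534 = 323.156366

E0=174.8315 B0=323.1564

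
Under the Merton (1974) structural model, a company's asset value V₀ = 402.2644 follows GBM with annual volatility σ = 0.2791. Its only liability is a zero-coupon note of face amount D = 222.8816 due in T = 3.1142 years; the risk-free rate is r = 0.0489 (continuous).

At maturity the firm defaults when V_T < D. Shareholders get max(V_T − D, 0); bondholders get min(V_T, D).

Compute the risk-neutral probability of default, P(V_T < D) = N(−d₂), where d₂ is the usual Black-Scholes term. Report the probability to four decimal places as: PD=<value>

PD=0.1035

d₁ = [ln(V₀/D) + (r + σ²/2)T] / (σ√T)
   = [ln(402.2644/222.8816) + (0.0489 + 0.5·0.2791²)·3.1142] / (0.2791·√3.1142)
   = [0.590469 + 0.273578] / 0.492530 = 1.754300
d₂ = d₁ − σ√T = 1.754300 − 0.492530 = 1.261770
risk-neutral PD = N(−d₂) = N(-1.261770) = 0.103516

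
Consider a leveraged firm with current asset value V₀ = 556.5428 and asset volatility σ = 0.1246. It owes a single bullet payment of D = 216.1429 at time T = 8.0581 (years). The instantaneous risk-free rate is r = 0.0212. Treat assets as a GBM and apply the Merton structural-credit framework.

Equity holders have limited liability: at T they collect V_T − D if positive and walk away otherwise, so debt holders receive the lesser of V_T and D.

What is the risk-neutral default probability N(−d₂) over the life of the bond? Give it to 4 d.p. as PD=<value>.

d₁ = [ln(V₀/D) + (r + σ²/2)T] / (σ√T)
   = [ln(556.5428/216.1429) + (0.0212 + 0.5·0.1246²)·8.0581] / (0.1246·√8.0581)
   = [0.945804 + 0.233383] / 0.353699 = 3.333869
d₂ = d₁ − σ√T = 3.333869 − 0.353699 = 2.980170
risk-neutral PD = N(−d₂) = N(-2.980170) = 0.001440

PD=0.0014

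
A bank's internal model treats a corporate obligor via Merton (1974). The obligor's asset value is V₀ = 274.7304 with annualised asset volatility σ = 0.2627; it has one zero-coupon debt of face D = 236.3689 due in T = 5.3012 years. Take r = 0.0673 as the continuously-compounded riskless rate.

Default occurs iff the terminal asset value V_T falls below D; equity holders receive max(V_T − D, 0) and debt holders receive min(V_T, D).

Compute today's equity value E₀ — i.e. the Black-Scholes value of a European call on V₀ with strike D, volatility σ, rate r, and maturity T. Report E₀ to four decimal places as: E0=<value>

E0=123.3740

d₁ = [ln(V₀/D) + (r + σ²/2)T] / (σ√T)
   = [ln(274.7304/236.3689) + (0.0673 + 0.5·0.2627²)·5.3012] / (0.2627·√5.3012)
   = [0.150397 + 0.539692] / 0.604849 = 1.140927
d₂ = d₁ − σ√T = 1.140927 − 0.604849 = 0.536077
N(d₁) = 0.873050,  N(d₂) = 0.704047,  e^(−rT) = 0.699933
E₀ = V₀·N(d₁) − D·e^(−rT)·N(d₂)
   = 274.7304·0.873050 − 236.3689·0.699933·0.704047 = 123.374029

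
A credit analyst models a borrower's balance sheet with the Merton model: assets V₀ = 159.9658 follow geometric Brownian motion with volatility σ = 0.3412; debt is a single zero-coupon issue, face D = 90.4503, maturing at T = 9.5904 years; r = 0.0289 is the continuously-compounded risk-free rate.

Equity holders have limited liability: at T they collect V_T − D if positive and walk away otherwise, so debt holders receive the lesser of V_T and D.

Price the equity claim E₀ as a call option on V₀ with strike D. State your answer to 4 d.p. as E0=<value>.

d₁ = [ln(V₀/D) + (r + σ²/2)T] / (σ√T)
   = [ln(159.9658/90.4503) + (0.0289 + 0.5·0.3412²)·9.5904] / (0.3412·√9.5904)
   = [0.570160 + 0.835407] / 1.056641 = 1.330222
d₂ = d₁ − σ√T = 1.330222 − 1.056641 = 0.273581
N(d₁) = 0.908277,  N(d₂) = 0.607797,  e^(−rT) = 0.757931
E₀ = V₀·N(d₁) − D·e^(−rT)·N(d₂)
   = 159.9658·0.908277 − 90.4503·0.757931·0.607797 = 103.625752

E0=103.6258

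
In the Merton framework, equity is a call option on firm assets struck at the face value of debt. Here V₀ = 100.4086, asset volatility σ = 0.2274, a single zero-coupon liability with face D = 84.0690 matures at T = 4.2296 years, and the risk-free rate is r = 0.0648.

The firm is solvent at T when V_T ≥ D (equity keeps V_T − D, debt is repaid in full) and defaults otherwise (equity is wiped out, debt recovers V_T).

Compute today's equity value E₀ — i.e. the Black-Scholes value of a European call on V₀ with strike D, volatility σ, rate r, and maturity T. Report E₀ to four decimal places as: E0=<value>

d₁ = [ln(V₀/D) + (r + σ²/2)T] / (σ√T)
   = [ln(100.4086/84.0690) + (0.0648 + 0.5·0.2274²)·4.2296] / (0.2274·√4.2296)
   = [0.177610 + 0.383436] / 0.467671 = 1.199660
d₂ = d₁ − σ√T = 1.199660 − 0.467671 = 0.731990
N(d₁) = 0.884864,  N(d₂) = 0.767913,  e^(−rT) = 0.760273
E₀ = V₀·N(d₁) − D·e^(−rT)·N(d₂)
   = 100.4086·0.884864 − 84.0690·0.760273·0.767913 = 39.766578

E0=39.7666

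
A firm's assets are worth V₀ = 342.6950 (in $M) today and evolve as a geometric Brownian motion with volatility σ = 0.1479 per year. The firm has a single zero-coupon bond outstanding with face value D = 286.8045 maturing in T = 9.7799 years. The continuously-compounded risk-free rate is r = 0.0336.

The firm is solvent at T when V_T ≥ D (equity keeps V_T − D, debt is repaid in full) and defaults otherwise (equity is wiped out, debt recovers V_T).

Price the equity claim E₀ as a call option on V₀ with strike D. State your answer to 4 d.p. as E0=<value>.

E0=144.5888

d₁ = [ln(V₀/D) + (r + σ²/2)T] / (σ√T)
   = [ln(342.6950/286.8045) + (0.0336 + 0.5·0.1479²)·9.7799] / (0.1479·√9.7799)
   = [0.178040 + 0.435569] / 0.462525 = 1.326651
d₂ = d₁ − σ√T = 1.326651 − 0.462525 = 0.864126
N(d₁) = 0.907688,  N(d₂) = 0.806241,  e^(−rT) = 0.719928
E₀ = V₀·N(d₁) − D·e^(−rT)·N(d₂)
   = 342.6950·0.907688 − 286.8045·0.719928·0.806241 = 144.588782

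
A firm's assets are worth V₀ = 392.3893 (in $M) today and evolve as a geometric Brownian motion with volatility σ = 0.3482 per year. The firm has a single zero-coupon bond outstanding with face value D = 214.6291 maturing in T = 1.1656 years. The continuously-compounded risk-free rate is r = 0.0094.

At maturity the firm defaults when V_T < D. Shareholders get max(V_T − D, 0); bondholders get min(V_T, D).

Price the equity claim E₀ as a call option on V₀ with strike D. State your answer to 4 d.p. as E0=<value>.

E0=182.3946

d₁ = [ln(V₀/D) + (r + σ²/2)T] / (σ√T)
   = [ln(392.3893/214.6291) + (0.0094 + 0.5·0.3482²)·1.1656] / (0.3482·√1.1656)
   = [0.603343 + 0.081617] / 0.375927 = 1.822056
d₂ = d₁ − σ√T = 1.822056 − 0.375927 = 1.446129
N(d₁) = 0.965777,  N(d₂) = 0.925930,  e^(−rT) = 0.989103
E₀ = V₀·N(d₁) − D·e^(−rT)·N(d₂)
   = 392.3893·0.965777 − 214.6291·0.989103·0.925930 = 182.394596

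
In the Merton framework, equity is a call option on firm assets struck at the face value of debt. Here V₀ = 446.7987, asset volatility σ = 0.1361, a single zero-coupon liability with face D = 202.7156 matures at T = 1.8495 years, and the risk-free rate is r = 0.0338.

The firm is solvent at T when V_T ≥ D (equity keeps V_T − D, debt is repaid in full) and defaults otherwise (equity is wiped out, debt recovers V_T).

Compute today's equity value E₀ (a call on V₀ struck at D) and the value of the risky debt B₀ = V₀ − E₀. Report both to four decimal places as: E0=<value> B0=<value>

E0=256.3675 B0=190.4312

d₁ = [ln(V₀/D) + (r + σ²/2)T] / (σ√T)
   = [ln(446.7987/202.7156) + (0.0338 + 0.5·0.1361²)·1.8495] / (0.1361·√1.8495)
   = [0.790304 + 0.079642] / 0.185091 = 4.700102
d₂ = d₁ − σ√T = 4.700102 − 0.185091 = 4.515011
N(d₁) = 0.999999,  N(d₂) = 0.999997,  e^(−rT) = 0.939401
E₀ = V₀·N(d₁) − D·e^(−rT)·N(d₂)
   = 446.7987·0.999999 − 202.7156·0.939401·0.999997 = 256.367534
B₀ = V₀ − E₀ = 446.7987 − 256.367534 = 190.431166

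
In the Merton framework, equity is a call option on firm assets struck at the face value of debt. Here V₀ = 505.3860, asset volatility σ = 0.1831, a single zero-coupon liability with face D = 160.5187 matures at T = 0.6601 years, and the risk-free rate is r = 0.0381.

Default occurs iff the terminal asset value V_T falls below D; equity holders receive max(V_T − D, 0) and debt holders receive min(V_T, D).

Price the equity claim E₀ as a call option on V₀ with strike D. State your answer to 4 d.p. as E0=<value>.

E0=348.8540

d₁ = [ln(V₀/D) + (r + σ²/2)T] / (σ√T)
   = [ln(505.3860/160.5187) + (0.0381 + 0.5·0.1831²)·0.6601] / (0.1831·√0.6601)
   = [1.146912 + 0.036215] / 0.148762 = 7.953131
d₂ = d₁ − σ√T = 7.953131 − 0.148762 = 7.804369
N(d₁) = 1.000000,  N(d₂) = 1.000000,  e^(−rT) = 0.975164
E₀ = V₀·N(d₁) − D·e^(−rT)·N(d₂)
   = 505.3860·1.000000 − 160.5187·0.975164·1.000000 = 348.853973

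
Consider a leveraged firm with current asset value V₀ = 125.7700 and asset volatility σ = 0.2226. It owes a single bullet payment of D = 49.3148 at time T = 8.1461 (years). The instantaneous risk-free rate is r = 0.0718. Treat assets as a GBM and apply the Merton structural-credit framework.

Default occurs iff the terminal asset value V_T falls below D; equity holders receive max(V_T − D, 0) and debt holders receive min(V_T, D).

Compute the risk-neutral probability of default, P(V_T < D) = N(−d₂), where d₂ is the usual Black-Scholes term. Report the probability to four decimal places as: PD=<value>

PD=0.0189

d₁ = [ln(V₀/D) + (r + σ²/2)T] / (σ√T)
   = [ln(125.7700/49.3148) + (0.0718 + 0.5·0.2226²)·8.1461] / (0.2226·√8.1461)
   = [0.936231 + 0.786713] / 0.635331 = 2.711883
d₂ = d₁ − σ√T = 2.711883 − 0.635331 = 2.076552
risk-neutral PD = N(−d₂) = N(-2.076552) = 0.018921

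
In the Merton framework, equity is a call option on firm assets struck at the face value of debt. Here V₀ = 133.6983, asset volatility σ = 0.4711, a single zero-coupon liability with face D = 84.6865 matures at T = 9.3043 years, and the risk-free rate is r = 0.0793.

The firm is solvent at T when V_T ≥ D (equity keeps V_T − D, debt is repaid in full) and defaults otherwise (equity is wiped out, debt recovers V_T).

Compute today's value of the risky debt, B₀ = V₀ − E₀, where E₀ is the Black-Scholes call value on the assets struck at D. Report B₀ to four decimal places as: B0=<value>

d₁ = [ln(V₀/D) + (r + σ²/2)T] / (σ√T)
   = [ln(133.6983/84.6865) + (0.0793 + 0.5·0.4711²)·9.3043] / (0.4711·√9.3043)
   = [0.456630 + 1.770307] / 1.436994 = 1.549719
d₂ = d₁ − σ√T = 1.549719 − 1.436994 = 0.112725
N(d₁) = 0.939395,  N(d₂) = 0.544876,  e^(−rT) = 0.478150
E₀ = V₀·N(d₁) − D·e^(−rT)·N(d₂)
   = 133.6983·0.939395 − 84.6865·0.478150·0.544876 = 103.532017
B₀ = V₀ − E₀ = 133.6983 − 103.532017 = 30.166283

B0=30.1663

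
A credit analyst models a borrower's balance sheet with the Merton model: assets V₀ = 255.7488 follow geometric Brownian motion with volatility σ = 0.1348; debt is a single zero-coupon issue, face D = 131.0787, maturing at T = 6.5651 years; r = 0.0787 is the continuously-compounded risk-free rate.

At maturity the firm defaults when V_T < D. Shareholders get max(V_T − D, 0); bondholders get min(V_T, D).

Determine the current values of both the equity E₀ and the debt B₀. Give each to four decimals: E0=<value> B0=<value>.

d₁ = [ln(V₀/D) + (r + σ²/2)T] / (σ√T)
   = [ln(255.7488/131.0787) + (0.0787 + 0.5·0.1348²)·6.5651] / (0.1348·√6.5651)
   = [0.668398 + 0.576321] / 0.345391 = 3.603799
d₂ = d₁ − σ√T = 3.603799 − 0.345391 = 3.258409
N(d₁) = 0.999843,  N(d₂) = 0.999440,  e^(−rT) = 0.596502
E₀ = V₀·N(d₁) − D·e^(−rT)·N(d₂)
   = 255.7488·0.999843 − 131.0787·0.596502·0.999440 = 177.563846
B₀ = V₀ − E₀ = 255.7488 − 177.563846 = 78.184954

E0=177.5638 B0=78.1850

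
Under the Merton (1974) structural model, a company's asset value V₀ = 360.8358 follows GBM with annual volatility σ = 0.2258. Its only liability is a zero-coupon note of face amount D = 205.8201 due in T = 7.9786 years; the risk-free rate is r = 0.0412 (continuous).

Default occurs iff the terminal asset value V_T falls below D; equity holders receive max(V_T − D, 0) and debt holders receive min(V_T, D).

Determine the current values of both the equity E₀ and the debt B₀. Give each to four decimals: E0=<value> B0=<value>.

E0=217.9442 B0=142.8916

d₁ = [ln(V₀/D) + (r + σ²/2)T] / (σ√T)
   = [ln(360.8358/205.8201) + (0.0412 + 0.5·0.2258²)·7.9786] / (0.2258·√7.9786)
   = [0.561421 + 0.532115] / 0.637804 = 1.714533
d₂ = d₁ − σ√T = 1.714533 − 0.637804 = 1.076729
N(d₁) = 0.956785,  N(d₂) = 0.859199,  e^(−rT) = 0.719846
E₀ = V₀·N(d₁) − D·e^(−rT)·N(d₂)
   = 360.8358·0.956785 − 205.8201·0.719846·0.859199 = 217.944248
B₀ = V₀ − E₀ = 360.8358 − 217.944248 = 142.891552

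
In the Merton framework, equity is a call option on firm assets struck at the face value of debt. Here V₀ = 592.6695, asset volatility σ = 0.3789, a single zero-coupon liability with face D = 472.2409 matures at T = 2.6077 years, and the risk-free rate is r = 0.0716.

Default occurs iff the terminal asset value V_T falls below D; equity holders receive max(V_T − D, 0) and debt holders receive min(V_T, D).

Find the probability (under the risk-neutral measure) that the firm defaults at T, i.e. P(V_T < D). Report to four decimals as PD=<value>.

PD=0.3555

d₁ = [ln(V₀/D) + (r + σ²/2)T] / (σ√T)
   = [ln(592.6695/472.2409) + (0.0716 + 0.5·0.3789²)·2.6077] / (0.3789·√2.6077)
   = [0.227148 + 0.373899] / 0.611862 = 0.982324
d₂ = d₁ − σ√T = 0.982324 − 0.611862 = 0.370462
risk-neutral PD = N(−d₂) = N(-0.370462) = 0.355519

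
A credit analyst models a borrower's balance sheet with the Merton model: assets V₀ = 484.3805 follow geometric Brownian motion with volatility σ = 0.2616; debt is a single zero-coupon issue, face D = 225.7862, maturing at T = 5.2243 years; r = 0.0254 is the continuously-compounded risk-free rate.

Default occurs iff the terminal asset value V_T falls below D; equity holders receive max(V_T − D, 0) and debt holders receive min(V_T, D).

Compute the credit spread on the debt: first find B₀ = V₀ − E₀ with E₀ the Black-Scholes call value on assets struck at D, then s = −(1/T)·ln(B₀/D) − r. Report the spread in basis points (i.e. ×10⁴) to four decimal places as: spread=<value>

spread=51.7022

d₁ = [ln(V₀/D) + (r + σ²/2)T] / (σ√T)
   = [ln(484.3805/225.7862) + (0.0254 + 0.5·0.2616²)·5.2243] / (0.2616·√5.2243)
   = [0.763282 + 0.311459] / 0.597932 = 1.797430
d₂ = d₁ − σ√T = 1.797430 − 0.597932 = 1.199498
N(d₁) = 0.963866,  N(d₂) = 0.884833,  e^(−rT) = 0.875730
E₀ = V₀·N(d₁) − D·e^(−rT)·N(d₂)
   = 484.3805·0.963866 − 225.7862·0.875730·0.884833 = 291.922002
B₀ = V₀ − E₀ = 484.3805 − 291.922002 = 192.458498
spread = −(1/T)·ln(B₀/D) − r = −(1/5.2243)·ln(192.458498/225.7862) − 0.0254 = 0.00517022
in basis points: 0.00517022 × 10⁴ = 51.7022 bp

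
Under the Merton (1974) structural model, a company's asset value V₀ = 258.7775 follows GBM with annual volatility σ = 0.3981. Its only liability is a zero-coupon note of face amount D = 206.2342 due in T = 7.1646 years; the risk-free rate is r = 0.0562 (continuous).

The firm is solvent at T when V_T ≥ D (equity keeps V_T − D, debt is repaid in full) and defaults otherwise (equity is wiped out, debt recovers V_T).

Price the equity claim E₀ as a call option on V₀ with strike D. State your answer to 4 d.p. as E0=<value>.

d₁ = [ln(V₀/D) + (r + σ²/2)T] / (σ√T)
   = [ln(258.7775/206.2342) + (0.0562 + 0.5·0.3981²)·7.1646] / (0.3981·√7.1646)
   = [0.226956 + 0.970386] / 1.065585 = 1.123648
d₂ = d₁ − σ√T = 1.123648 − 1.065585 = 0.058063
N(d₁) = 0.869419,  N(d₂) = 0.523151,  e^(−rT) = 0.668546
E₀ = V₀·N(d₁) − D·e^(−rT)·N(d₂)
   = 258.7775·0.869419 − 206.2342·0.668546·0.523151 = 152.855579

E0=152.8556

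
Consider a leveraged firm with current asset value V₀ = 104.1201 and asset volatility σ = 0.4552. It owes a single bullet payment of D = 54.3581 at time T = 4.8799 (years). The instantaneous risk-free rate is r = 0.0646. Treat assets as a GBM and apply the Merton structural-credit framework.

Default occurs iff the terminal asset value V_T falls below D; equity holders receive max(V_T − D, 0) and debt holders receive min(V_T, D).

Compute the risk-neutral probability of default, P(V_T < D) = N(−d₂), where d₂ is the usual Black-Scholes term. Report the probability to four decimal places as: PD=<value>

PD=0.3238

d₁ = [ln(V₀/D) + (r + σ²/2)T] / (σ√T)
   = [ln(104.1201/54.3581) + (0.0646 + 0.5·0.4552²)·4.8799] / (0.4552·√4.8799)
   = [0.649951 + 0.820816] / 1.005559 = 1.462636
d₂ = d₁ − σ√T = 1.462636 − 1.005559 = 0.457077
risk-neutral PD = N(−d₂) = N(-0.457077) = 0.323808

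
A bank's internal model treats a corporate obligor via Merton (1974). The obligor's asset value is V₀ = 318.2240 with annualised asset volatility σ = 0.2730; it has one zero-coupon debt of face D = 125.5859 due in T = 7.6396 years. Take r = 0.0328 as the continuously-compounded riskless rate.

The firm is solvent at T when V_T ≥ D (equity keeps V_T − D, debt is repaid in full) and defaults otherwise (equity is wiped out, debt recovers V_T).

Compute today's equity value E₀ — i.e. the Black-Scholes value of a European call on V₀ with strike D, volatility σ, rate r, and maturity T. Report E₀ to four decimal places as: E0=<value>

E0=223.6670

d₁ = [ln(V₀/D) + (r + σ²/2)T] / (σ√T)
   = [ln(318.2240/125.5859) + (0.0328 + 0.5·0.2730²)·7.6396] / (0.2730·√7.6396)
   = [0.929766 + 0.535265] / 0.754567 = 1.941550
d₂ = d₁ − σ√T = 1.941550 − 0.754567 = 1.186983
N(d₁) = 0.973904,  N(d₂) = 0.882383,  e^(−rT) = 0.778350
E₀ = V₀·N(d₁) − D·e^(−rT)·N(d₂)
   = 318.2240·0.973904 − 125.5859·0.778350·0.882383 = 223.666953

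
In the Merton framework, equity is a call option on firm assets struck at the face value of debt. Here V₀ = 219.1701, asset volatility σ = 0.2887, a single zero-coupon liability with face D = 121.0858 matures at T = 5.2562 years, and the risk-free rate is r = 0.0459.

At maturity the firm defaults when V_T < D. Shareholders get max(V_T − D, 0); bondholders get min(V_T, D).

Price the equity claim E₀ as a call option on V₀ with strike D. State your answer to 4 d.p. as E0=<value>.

d₁ = [ln(V₀/D) + (r + σ²/2)T] / (σ√T)
   = [ln(219.1701/121.0858) + (0.0459 + 0.5·0.2887²)·5.2562] / (0.2887·√5.2562)
   = [0.593349 + 0.460306] / 0.661885 = 1.591899
d₂ = d₁ − σ√T = 1.591899 − 0.661885 = 0.930014
N(d₁) = 0.944296,  N(d₂) = 0.823818,  e^(−rT) = 0.785638
E₀ = V₀·N(d₁) − D·e^(−rT)·N(d₂)
   = 219.1701·0.944296 − 121.0858·0.785638·0.823818 = 128.592066

E0=128.5921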